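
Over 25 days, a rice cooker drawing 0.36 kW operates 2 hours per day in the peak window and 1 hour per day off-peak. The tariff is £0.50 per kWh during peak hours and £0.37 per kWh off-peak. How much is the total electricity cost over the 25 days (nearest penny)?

£12.33

Peak energy = 0.36 kW × 2 h × 25 = 18 kWh
Off-peak energy = 0.36 kW × 1 h × 25 = 9 kWh
Cost = 18 × £0.50 + 9 × £0.37 = £9 + £3.33 = £12.33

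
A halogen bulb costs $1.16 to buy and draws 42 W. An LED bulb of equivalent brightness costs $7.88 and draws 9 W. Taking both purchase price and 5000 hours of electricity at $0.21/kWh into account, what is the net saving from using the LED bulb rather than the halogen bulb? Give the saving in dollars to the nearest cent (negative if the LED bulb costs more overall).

$27.93

halogen bulb: $1.16 + (42/1000) kW × 5000 h × $0.21 = $1.16 + $44.1 = $45.26
LED bulb: $7.88 + (9/1000) kW × 5000 h × $0.21 = $7.88 + $9.45 = $17.33
Saving = $45.26 − $17.33 = $27.93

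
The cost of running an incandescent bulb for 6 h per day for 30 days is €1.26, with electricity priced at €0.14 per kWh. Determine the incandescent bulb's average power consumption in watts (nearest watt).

50 W

Energy = €1.26 ÷ €0.14/kWh = 9 kWh
Runtime = 6 h/day × 30 days = 180 h
Power = 9 kWh ÷ 180 h = 0.05 kW = 50 W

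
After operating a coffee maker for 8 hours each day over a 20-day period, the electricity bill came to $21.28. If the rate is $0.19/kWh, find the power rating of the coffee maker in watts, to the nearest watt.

Energy = $21.28 ÷ $0.19/kWh = 112 kWh
Runtime = 8 h/day × 20 days = 160 h
Power = 112 kWh ÷ 160 h = 0.7 kW = 700 W

700 W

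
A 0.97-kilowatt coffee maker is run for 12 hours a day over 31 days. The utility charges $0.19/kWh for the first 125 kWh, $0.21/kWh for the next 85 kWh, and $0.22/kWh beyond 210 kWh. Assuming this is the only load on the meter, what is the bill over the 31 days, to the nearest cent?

$74.78

Runtime = 12 h/day × 31 days = 372 h
Energy = 0.97 kW × 372 h = 360.84 kWh
Tier 1 (0–125 kWh): 125 × $0.19 = $23.75
Tier 2 (125–210 kWh): 85 × $0.21 = $17.85
Above 210 kWh: 150.84 × $0.22 = $33.1848
Bill = $74.78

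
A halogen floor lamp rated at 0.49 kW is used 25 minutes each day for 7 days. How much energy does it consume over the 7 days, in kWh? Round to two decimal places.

1.43 kWh

Runtime = 25 min × 7 = 175 min = 2.916666… h
Energy = 0.49 kW × 2.916666… h = 1.429166… kWh ≈ 1.43 kWh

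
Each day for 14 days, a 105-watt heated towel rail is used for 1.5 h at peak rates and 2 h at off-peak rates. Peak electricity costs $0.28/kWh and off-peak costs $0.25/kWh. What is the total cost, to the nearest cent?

Peak energy = 0.105 kW × 1.5 h × 14 = 2.205 kWh
Off-peak energy = 0.105 kW × 2 h × 14 = 2.94 kWh
Cost = 2.205 × $0.28 + 2.94 × $0.25 = $0.6174 + $0.735 = $1.35

$1.35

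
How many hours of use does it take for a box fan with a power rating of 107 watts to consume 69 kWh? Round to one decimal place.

644.9 h

Hours = 69 kWh ÷ 0.107 kW = 644.9 h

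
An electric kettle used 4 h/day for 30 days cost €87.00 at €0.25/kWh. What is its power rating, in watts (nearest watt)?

Energy = €87.00 ÷ €0.25/kWh = 348 kWh
Runtime = 4 h/day × 30 days = 120 h
Power = 348 kWh ÷ 120 h = 2.9 kW = 2900 W

2900 W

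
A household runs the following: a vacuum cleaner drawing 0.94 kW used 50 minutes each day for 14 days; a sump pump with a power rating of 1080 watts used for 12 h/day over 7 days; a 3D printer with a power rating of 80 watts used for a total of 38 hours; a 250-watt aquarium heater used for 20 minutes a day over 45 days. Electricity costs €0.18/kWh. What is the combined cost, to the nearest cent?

vacuum cleaner: Runtime = 50 min × 14 = 700 min = 11.666666… h
vacuum cleaner: 0.94 kW × 11.666666… h = 10.966666… kWh
sump pump: Runtime = 12 h/day × 7 days = 84 h
sump pump: 1.08 kW × 84 h = 90.72 kWh
3D printer: 0.08 kW × 38 h = 3.04 kWh
aquarium heater: Runtime = 20 min × 45 = 900 min = 15 h
aquarium heater: 0.25 kW × 15 h = 3.75 kWh
Total energy = 108.476666… kWh
Cost = 108.476666… × €0.18 = €19.53

€19.53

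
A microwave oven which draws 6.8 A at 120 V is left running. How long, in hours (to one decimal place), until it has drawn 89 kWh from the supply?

109.1 h

Power = 6.8 A × 120 V = 816 W = 0.816 kW
Hours = 89 kWh ÷ 0.816 kW = 109.1 h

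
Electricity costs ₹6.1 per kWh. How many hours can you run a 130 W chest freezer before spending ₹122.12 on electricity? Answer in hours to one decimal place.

Energy available = ₹122.12 ÷ ₹6.1/kWh = 20.0197 kWh
Hours = 20.0197 kWh ÷ 0.13 kW = 154.0 h

154.0 h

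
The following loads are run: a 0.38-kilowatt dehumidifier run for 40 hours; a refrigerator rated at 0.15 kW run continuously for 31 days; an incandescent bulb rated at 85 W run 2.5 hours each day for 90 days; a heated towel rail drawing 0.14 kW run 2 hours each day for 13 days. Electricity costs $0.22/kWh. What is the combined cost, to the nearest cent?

dehumidifier: 0.38 kW × 40 h = 15.2 kWh
refrigerator: Runtime = 24 h × 31 = 744 h
refrigerator: 0.15 kW × 744 h = 111.6 kWh
incandescent bulb: Runtime = 2.5 h/day × 90 days = 225 h
incandescent bulb: 0.085 kW × 225 h = 19.125 kWh
heated towel rail: Runtime = 2 h/day × 13 days = 26 h
heated towel rail: 0.14 kW × 26 h = 3.64 kWh
Total energy = 149.565 kWh
Cost = 149.565 × $0.22 = $32.90

$32.90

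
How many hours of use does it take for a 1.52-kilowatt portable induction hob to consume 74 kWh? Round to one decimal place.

48.7 h

Hours = 74 kWh ÷ 1.52 kW = 48.7 h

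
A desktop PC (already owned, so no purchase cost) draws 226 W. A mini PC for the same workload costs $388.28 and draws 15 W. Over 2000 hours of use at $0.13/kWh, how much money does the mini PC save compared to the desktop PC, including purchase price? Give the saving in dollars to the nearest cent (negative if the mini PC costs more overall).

desktop PC: $0.00 + (226/1000) kW × 2000 h × $0.13 = $0.00 + $58.76 = $58.76
mini PC: $388.28 + (15/1000) kW × 2000 h × $0.13 = $388.28 + $3.9 = $392.18
Saving = $58.76 − $392.18 = −$333.42

-$333.42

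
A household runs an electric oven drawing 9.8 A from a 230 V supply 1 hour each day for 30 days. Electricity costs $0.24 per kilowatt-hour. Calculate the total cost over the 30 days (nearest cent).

Power = 9.8 A × 230 V = 2254 W = 2.254 kW
Runtime = 1 h/day × 30 days = 30 h
Energy = 2.254 kW × 30 h = 67.62 kWh
Cost = 67.62 kWh × $0.24/kWh = $16.23

$16.23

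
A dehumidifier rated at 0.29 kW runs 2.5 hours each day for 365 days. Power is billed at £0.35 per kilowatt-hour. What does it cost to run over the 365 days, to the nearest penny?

Runtime = 2.5 h/day × 365 days = 912.5 h
Energy = 0.29 kW × 912.5 h = 264.625 kWh
Cost = 264.625 kWh × £0.35/kWh = £92.62

£92.62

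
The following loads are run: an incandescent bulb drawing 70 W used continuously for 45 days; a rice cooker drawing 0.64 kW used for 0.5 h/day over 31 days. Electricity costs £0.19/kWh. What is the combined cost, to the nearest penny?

£16.25

incandescent bulb: Runtime = 24 h × 45 = 1080 h
incandescent bulb: 0.07 kW × 1080 h = 75.6 kWh
rice cooker: Runtime = 0.5 h/day × 31 days = 15.5 h
rice cooker: 0.64 kW × 15.5 h = 9.92 kWh
Total energy = 85.52 kWh
Cost = 85.52 × £0.19 = £16.25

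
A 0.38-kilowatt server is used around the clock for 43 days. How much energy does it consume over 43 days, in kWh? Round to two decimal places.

Runtime = 24 h × 43 = 1032 h
Energy = 0.38 kW × 1032 h = 392.16 kWh

392.16 kWh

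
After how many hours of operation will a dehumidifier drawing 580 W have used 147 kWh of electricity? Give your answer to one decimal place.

253.4 h

Hours = 147 kWh ÷ 0.58 kW = 253.4 h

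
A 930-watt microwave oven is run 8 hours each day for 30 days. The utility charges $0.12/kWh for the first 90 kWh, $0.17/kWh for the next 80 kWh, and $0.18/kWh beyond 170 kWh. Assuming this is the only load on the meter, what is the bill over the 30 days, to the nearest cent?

Runtime = 8 h/day × 30 days = 240 h
Energy = 0.93 kW × 240 h = 223.2 kWh
Tier 1 (0–90 kWh): 90 × $0.12 = $10.8
Tier 2 (90–170 kWh): 80 × $0.17 = $13.6
Above 170 kWh: 53.2 × $0.18 = $9.576
Bill = $33.98

$33.98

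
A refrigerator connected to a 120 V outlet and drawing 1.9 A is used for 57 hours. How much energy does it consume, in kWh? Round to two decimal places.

Power = 1.9 A × 120 V = 228 W = 0.228 kW
Energy = 0.228 kW × 57 h = 12.996 kWh ≈ 13.00 kWh

13.00 kWh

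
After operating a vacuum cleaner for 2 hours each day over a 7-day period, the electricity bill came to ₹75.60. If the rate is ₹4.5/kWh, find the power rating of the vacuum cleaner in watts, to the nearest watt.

1200 W

Energy = ₹75.60 ÷ ₹4.5/kWh = 16.8 kWh
Runtime = 2 h/day × 7 days = 14 h
Power = 16.8 kWh ÷ 14 h = 1.2 kW = 1200 W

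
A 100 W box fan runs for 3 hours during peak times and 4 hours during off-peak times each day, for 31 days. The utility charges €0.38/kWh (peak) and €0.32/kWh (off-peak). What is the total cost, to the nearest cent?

€7.50

Peak energy = 0.1 kW × 3 h × 31 = 9.3 kWh
Off-peak energy = 0.1 kW × 4 h × 31 = 12.4 kWh
Cost = 9.3 × €0.38 + 12.4 × €0.32 = €3.534 + €3.968 = €7.50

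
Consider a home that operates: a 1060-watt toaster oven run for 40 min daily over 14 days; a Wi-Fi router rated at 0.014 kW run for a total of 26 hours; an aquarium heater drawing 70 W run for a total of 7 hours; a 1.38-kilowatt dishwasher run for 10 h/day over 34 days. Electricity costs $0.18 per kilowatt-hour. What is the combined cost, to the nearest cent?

$86.39

toaster oven: Runtime = 40 min × 14 = 560 min = 9.333333… h
toaster oven: 1.06 kW × 9.333333… h = 9.893333… kWh
Wi-Fi router: 0.014 kW × 26 h = 0.364 kWh
aquarium heater: 0.07 kW × 7 h = 0.49 kWh
dishwasher: Runtime = 10 h/day × 34 days = 340 h
dishwasher: 1.38 kW × 340 h = 469.2 kWh
Total energy = 479.947333… kWh
Cost = 479.947333… × $0.18 = $86.39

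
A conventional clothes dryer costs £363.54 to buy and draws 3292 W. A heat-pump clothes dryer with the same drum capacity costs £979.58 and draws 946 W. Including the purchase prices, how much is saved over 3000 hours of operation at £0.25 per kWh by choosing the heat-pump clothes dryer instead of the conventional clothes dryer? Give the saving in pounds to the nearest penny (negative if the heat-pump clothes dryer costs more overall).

conventional clothes dryer: £363.54 + (3292/1000) kW × 3000 h × £0.25 = £363.54 + £2469 = £2832.54
heat-pump clothes dryer: £979.58 + (946/1000) kW × 3000 h × £0.25 = £979.58 + £709.5 = £1689.08
Saving = £2832.54 − £1689.08 = £1143.46

£1143.46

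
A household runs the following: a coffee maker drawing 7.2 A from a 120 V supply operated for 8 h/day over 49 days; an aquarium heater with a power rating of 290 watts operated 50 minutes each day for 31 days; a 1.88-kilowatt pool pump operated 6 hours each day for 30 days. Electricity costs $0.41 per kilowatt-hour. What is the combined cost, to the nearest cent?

$280.68

coffee maker: Power = 7.2 A × 120 V = 864 W = 0.864 kW
coffee maker: Runtime = 8 h/day × 49 days = 392 h
coffee maker: 0.864 kW × 392 h = 338.688 kWh
aquarium heater: Runtime = 50 min × 31 = 1550 min = 25.833333… h
aquarium heater: 0.29 kW × 25.833333… h = 7.491666… kWh
pool pump: Runtime = 6 h/day × 30 days = 180 h
pool pump: 1.88 kW × 180 h = 338.4 kWh
Total energy = 684.579666… kWh
Cost = 684.579666… × $0.41 = $280.68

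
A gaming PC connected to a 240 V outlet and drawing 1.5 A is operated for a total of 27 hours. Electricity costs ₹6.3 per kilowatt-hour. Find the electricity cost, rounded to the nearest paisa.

Power = 1.5 A × 240 V = 360 W = 0.36 kW
Energy = 0.36 kW × 27 h = 9.72 kWh
Cost = 9.72 kWh × ₹6.3/kWh = ₹61.24

₹61.24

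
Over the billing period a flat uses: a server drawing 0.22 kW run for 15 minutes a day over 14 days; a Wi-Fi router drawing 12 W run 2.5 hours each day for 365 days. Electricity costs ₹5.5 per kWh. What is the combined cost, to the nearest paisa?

₹64.46

server: Runtime = 15 min × 14 = 210 min = 3.5 h
server: 0.22 kW × 3.5 h = 0.77 kWh
Wi-Fi router: Runtime = 2.5 h/day × 365 days = 912.5 h
Wi-Fi router: 0.012 kW × 912.5 h = 10.95 kWh
Total energy = 11.72 kWh
Cost = 11.72 × ₹5.5 = ₹64.46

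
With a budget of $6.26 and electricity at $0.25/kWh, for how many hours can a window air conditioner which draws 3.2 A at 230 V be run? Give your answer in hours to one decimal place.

Power = 3.2 A × 230 V = 736 W = 0.736 kW
Energy available = $6.26 ÷ $0.25/kWh = 25.04 kWh
Hours = 25.04 kWh ÷ 0.736 kW = 34.0 h

34.0 h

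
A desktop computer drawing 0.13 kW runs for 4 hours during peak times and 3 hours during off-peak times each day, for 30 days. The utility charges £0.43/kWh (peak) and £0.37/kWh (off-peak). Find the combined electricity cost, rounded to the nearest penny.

Peak energy = 0.13 kW × 4 h × 30 = 15.6 kWh
Off-peak energy = 0.13 kW × 3 h × 30 = 11.7 kWh
Cost = 15.6 × £0.43 + 11.7 × £0.37 = £6.708 + £4.329 = £11.04

£11.04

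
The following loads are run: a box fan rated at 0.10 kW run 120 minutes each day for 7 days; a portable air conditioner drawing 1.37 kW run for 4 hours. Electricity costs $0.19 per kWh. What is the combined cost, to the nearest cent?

$1.31

box fan: Runtime = 120 min × 7 = 840 min = 14 h
box fan: 0.1 kW × 14 h = 1.4 kWh
portable air conditioner: 1.37 kW × 4 h = 5.48 kWh
Total energy = 6.88 kWh
Cost = 6.88 × $0.19 = $1.31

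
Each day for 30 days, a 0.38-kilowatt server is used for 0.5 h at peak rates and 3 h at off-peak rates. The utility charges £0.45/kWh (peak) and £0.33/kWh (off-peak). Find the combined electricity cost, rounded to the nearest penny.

£13.85

Peak energy = 0.38 kW × 0.5 h × 30 = 5.7 kWh
Off-peak energy = 0.38 kW × 3 h × 30 = 34.2 kWh
Cost = 5.7 × £0.45 + 34.2 × £0.33 = £2.565 + £11.286 = £13.85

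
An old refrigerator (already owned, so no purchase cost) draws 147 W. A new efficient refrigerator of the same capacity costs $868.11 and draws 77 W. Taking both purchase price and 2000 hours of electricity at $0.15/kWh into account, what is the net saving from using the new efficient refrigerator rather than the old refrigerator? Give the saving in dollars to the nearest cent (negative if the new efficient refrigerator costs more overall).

old refrigerator: $0.00 + (147/1000) kW × 2000 h × $0.15 = $0.00 + $44.1 = $44.1
new efficient refrigerator: $868.11 + (77/1000) kW × 2000 h × $0.15 = $868.11 + $23.1 = $891.21
Saving = $44.1 − $891.21 = −$847.11

-$847.11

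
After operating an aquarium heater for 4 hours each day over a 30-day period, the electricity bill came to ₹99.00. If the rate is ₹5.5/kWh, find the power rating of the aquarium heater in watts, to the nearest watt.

150 W

Energy = ₹99.00 ÷ ₹5.5/kWh = 18 kWh
Runtime = 4 h/day × 30 days = 120 h
Power = 18 kWh ÷ 120 h = 0.15 kW = 150 W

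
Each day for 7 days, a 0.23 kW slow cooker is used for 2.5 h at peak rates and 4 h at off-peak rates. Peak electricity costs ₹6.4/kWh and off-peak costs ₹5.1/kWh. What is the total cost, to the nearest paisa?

Peak energy = 0.23 kW × 2.5 h × 7 = 4.025 kWh
Off-peak energy = 0.23 kW × 4 h × 7 = 6.44 kWh
Cost = 4.025 × ₹6.4 + 6.44 × ₹5.1 = ₹25.76 + ₹32.844 = ₹58.60

₹58.60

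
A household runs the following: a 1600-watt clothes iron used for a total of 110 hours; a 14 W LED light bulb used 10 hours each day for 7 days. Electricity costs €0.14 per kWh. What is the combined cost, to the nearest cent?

clothes iron: 1.6 kW × 110 h = 176 kWh
LED light bulb: Runtime = 10 h/day × 7 days = 70 h
LED light bulb: 0.014 kW × 70 h = 0.98 kWh
Total energy = 176.98 kWh
Cost = 176.98 × €0.14 = €24.78

€24.78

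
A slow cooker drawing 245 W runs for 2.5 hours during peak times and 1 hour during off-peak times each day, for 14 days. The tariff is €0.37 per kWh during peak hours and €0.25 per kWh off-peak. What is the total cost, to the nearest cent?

€4.03

Peak energy = 0.245 kW × 2.5 h × 14 = 8.575 kWh
Off-peak energy = 0.245 kW × 1 h × 14 = 3.43 kWh
Cost = 8.575 × €0.37 + 3.43 × €0.25 = €3.17275 + €0.8575 = €4.03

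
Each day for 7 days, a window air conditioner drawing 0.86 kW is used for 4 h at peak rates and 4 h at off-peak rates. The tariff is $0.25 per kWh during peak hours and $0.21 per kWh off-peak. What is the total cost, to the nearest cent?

$11.08

Peak energy = 0.86 kW × 4 h × 7 = 24.08 kWh
Off-peak energy = 0.86 kW × 4 h × 7 = 24.08 kWh
Cost = 24.08 × $0.25 + 24.08 × $0.21 = $6.02 + $5.0568 = $11.08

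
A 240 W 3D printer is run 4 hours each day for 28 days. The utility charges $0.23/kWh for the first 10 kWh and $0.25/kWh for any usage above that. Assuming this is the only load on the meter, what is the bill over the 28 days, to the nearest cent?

Runtime = 4 h/day × 28 days = 112 h
Energy = 0.24 kW × 112 h = 26.88 kWh
Tier 1 (0–10 kWh): 10 × $0.23 = $2.3
Above 10 kWh: 16.88 × $0.25 = $4.22
Bill = $6.52

$6.52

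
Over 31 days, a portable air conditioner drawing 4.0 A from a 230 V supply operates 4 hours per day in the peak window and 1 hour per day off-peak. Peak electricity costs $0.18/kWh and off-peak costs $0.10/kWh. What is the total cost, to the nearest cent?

$23.39

Power = 4.0 A × 230 V = 920 W = 0.92 kW
Peak energy = 0.92 kW × 4 h × 31 = 114.08 kWh
Off-peak energy = 0.92 kW × 1 h × 31 = 28.52 kWh
Cost = 114.08 × $0.18 + 28.52 × $0.10 = $20.5344 + $2.852 = $23.39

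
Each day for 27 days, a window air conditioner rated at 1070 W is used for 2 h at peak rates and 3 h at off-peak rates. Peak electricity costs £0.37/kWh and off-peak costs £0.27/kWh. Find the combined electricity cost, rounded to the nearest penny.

Peak energy = 1.07 kW × 2 h × 27 = 57.78 kWh
Off-peak energy = 1.07 kW × 3 h × 27 = 86.67 kWh
Cost = 57.78 × £0.37 + 86.67 × £0.27 = £21.3786 + £23.4009 = £44.78

£44.78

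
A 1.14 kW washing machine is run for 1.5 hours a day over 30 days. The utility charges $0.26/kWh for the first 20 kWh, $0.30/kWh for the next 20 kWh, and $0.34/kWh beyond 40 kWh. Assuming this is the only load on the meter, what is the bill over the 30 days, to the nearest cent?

$15.04

Runtime = 1.5 h/day × 30 days = 45 h
Energy = 1.14 kW × 45 h = 51.3 kWh
Tier 1 (0–20 kWh): 20 × $0.26 = $5.2
Tier 2 (20–40 kWh): 20 × $0.30 = $6
Above 40 kWh: 11.3 × $0.34 = $3.842
Bill = $15.04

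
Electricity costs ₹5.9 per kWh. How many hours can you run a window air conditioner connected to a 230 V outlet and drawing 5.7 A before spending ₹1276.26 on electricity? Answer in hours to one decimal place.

165.0 h

Power = 5.7 A × 230 V = 1311 W = 1.311 kW
Energy available = ₹1276.26 ÷ ₹5.9/kWh = 216.3153 kWh
Hours = 216.3153 kWh ÷ 1.311 kW = 165.0 h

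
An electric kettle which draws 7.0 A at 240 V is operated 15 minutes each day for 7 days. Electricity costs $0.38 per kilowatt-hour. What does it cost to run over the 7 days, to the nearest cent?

$1.12

Power = 7.0 A × 240 V = 1680 W = 1.68 kW
Runtime = 15 min × 7 = 105 min = 1.75 h
Energy = 1.68 kW × 1.75 h = 2.94 kWh
Cost = 2.94 kWh × $0.38/kWh = $1.12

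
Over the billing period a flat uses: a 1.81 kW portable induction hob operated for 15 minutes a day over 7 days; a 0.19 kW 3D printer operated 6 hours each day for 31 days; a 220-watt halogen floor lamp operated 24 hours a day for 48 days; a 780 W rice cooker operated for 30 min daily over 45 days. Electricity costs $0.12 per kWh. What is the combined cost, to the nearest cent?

$37.14

portable induction hob: Runtime = 15 min × 7 = 105 min = 1.75 h
portable induction hob: 1.81 kW × 1.75 h = 3.1675 kWh
3D printer: Runtime = 6 h/day × 31 days = 186 h
3D printer: 0.19 kW × 186 h = 35.34 kWh
halogen floor lamp: Runtime = 24 h × 48 = 1152 h
halogen floor lamp: 0.22 kW × 1152 h = 253.44 kWh
rice cooker: Runtime = 30 min × 45 = 1350 min = 22.5 h
rice cooker: 0.78 kW × 22.5 h = 17.55 kWh
Total energy = 309.4975 kWh
Cost = 309.4975 × $0.12 = $37.14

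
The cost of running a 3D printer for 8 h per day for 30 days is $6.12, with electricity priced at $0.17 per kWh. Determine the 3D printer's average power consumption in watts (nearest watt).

Energy = $6.12 ÷ $0.17/kWh = 36 kWh
Runtime = 8 h/day × 30 days = 240 h
Power = 36 kWh ÷ 240 h = 0.15 kW = 150 W

150 W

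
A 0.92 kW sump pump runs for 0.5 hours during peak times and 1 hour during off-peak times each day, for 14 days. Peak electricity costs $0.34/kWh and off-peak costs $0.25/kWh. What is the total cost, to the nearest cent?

Peak energy = 0.92 kW × 0.5 h × 14 = 6.44 kWh
Off-peak energy = 0.92 kW × 1 h × 14 = 12.88 kWh
Cost = 6.44 × $0.34 + 12.88 × $0.25 = $2.1896 + $3.22 = $5.41

$5.41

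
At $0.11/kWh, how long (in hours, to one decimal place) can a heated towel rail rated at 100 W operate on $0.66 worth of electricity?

Energy available = $0.66 ÷ $0.11/kWh = 6 kWh
Hours = 6 kWh ÷ 0.1 kW = 60.0 h

60.0 h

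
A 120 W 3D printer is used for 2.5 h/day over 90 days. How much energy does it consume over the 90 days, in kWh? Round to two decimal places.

Runtime = 2.5 h/day × 90 days = 225 h
Energy = 0.12 kW × 225 h = 27 kWh

27.00 kWh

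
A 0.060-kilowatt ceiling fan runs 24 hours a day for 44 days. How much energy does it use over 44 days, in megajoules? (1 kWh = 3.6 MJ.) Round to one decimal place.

Runtime = 24 h × 44 = 1056 h
Energy = 0.06 kW × 1056 h = 63.36 kWh
= 63.36 × 3.6 MJ = 228.1 MJ

228.1 MJ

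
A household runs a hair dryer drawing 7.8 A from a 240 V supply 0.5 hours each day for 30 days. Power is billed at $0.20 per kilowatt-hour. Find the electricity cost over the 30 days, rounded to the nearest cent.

$5.62

Power = 7.8 A × 240 V = 1872 W = 1.872 kW
Runtime = 0.5 h/day × 30 days = 15 h
Energy = 1.872 kW × 15 h = 28.08 kWh
Cost = 28.08 kWh × $0.20/kWh = $5.62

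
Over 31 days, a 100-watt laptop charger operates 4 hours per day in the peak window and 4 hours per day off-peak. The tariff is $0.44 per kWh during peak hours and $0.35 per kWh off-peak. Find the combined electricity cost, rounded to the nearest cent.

Peak energy = 0.1 kW × 4 h × 31 = 12.4 kWh
Off-peak energy = 0.1 kW × 4 h × 31 = 12.4 kWh
Cost = 12.4 × $0.44 + 12.4 × $0.35 = $5.456 + $4.34 = $9.80

$9.80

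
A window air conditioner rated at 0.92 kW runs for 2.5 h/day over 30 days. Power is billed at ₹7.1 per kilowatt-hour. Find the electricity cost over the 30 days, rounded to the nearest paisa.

Runtime = 2.5 h/day × 30 days = 75 h
Energy = 0.92 kW × 75 h = 69 kWh
Cost = 69 kWh × ₹7.1/kWh = ₹489.90

₹489.90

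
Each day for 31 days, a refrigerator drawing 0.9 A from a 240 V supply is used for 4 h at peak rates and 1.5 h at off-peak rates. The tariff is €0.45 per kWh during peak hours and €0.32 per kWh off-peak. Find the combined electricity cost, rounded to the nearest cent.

Power = 0.9 A × 240 V = 216 W = 0.216 kW
Peak energy = 0.216 kW × 4 h × 31 = 26.784 kWh
Off-peak energy = 0.216 kW × 1.5 h × 31 = 10.044 kWh
Cost = 26.784 × €0.45 + 10.044 × €0.32 = €12.0528 + €3.21408 = €15.27

€15.27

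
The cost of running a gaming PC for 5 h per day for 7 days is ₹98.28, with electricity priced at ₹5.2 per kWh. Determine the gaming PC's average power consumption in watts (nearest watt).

540 W

Energy = ₹98.28 ÷ ₹5.2/kWh = 18.9 kWh
Runtime = 5 h/day × 7 days = 35 h
Power = 18.9 kWh ÷ 35 h = 0.54 kW = 540 W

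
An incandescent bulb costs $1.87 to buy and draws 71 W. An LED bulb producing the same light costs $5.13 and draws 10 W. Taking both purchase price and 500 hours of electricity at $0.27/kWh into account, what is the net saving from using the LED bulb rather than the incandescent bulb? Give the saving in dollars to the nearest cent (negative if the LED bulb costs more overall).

$4.98

incandescent bulb: $1.87 + (71/1000) kW × 500 h × $0.27 = $1.87 + $9.585 = $11.455
LED bulb: $5.13 + (10/1000) kW × 500 h × $0.27 = $5.13 + $1.35 = $6.48
Saving = $11.455 − $6.48 = $4.975 → $4.98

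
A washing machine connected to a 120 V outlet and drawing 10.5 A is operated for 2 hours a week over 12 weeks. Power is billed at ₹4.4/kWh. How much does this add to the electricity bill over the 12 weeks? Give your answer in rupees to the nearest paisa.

Power = 10.5 A × 120 V = 1260 W = 1.26 kW
Runtime = 2 h/week × 12 weeks = 24 h
Energy = 1.26 kW × 24 h = 30.24 kWh
Cost = 30.24 kWh × ₹4.4/kWh = ₹133.06

₹133.06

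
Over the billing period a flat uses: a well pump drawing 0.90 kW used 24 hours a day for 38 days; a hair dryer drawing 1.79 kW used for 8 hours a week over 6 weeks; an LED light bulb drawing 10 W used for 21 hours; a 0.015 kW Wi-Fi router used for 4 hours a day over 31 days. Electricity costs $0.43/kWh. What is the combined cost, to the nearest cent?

$390.78

well pump: Runtime = 24 h × 38 = 912 h
well pump: 0.9 kW × 912 h = 820.8 kWh
hair dryer: Runtime = 8 h/week × 6 weeks = 48 h
hair dryer: 1.79 kW × 48 h = 85.92 kWh
LED light bulb: 0.01 kW × 21 h = 0.21 kWh
Wi-Fi router: Runtime = 4 h/day × 31 days = 124 h
Wi-Fi router: 0.015 kW × 124 h = 1.86 kWh
Total energy = 908.79 kWh
Cost = 908.79 × $0.43 = $390.78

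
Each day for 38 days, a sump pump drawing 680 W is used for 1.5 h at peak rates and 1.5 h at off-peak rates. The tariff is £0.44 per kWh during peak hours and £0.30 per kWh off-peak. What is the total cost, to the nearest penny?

Peak energy = 0.68 kW × 1.5 h × 38 = 38.76 kWh
Off-peak energy = 0.68 kW × 1.5 h × 38 = 38.76 kWh
Cost = 38.76 × £0.44 + 38.76 × £0.30 = £17.0544 + £11.628 = £28.68

£28.68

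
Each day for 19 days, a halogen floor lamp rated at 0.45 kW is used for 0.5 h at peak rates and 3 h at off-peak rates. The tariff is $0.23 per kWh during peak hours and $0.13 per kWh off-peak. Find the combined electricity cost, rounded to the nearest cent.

$4.32

Peak energy = 0.45 kW × 0.5 h × 19 = 4.275 kWh
Off-peak energy = 0.45 kW × 3 h × 19 = 25.65 kWh
Cost = 4.275 × $0.23 + 25.65 × $0.13 = $0.98325 + $3.3345 = $4.32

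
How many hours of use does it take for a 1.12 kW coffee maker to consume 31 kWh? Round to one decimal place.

27.7 h

Hours = 31 kWh ÷ 1.12 kW = 27.7 h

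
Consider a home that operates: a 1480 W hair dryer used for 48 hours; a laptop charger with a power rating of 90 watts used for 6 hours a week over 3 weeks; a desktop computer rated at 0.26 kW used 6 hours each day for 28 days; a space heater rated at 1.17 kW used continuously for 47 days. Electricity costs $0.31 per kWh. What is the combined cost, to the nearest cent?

$445.19

hair dryer: 1.48 kW × 48 h = 71.04 kWh
laptop charger: Runtime = 6 h/week × 3 weeks = 18 h
laptop charger: 0.09 kW × 18 h = 1.62 kWh
desktop computer: Runtime = 6 h/day × 28 days = 168 h
desktop computer: 0.26 kW × 168 h = 43.68 kWh
space heater: Runtime = 24 h × 47 = 1128 h
space heater: 1.17 kW × 1128 h = 1319.76 kWh
Total energy = 1436.1 kWh
Cost = 1436.1 × $0.31 = $445.19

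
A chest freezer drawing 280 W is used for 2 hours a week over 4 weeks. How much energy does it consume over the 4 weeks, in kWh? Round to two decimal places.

2.24 kWh

Runtime = 2 h/week × 4 weeks = 8 h
Energy = 0.28 kW × 8 h = 2.24 kWh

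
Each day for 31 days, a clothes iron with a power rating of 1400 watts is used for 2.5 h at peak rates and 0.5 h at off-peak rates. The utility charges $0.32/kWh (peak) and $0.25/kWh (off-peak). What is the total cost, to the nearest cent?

Peak energy = 1.4 kW × 2.5 h × 31 = 108.5 kWh
Off-peak energy = 1.4 kW × 0.5 h × 31 = 21.7 kWh
Cost = 108.5 × $0.32 + 21.7 × $0.25 = $34.72 + $5.425 = $40.15

$40.15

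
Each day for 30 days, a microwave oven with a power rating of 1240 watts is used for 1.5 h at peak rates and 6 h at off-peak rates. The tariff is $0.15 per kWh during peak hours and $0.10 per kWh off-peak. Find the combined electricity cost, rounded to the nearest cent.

$30.69

Peak energy = 1.24 kW × 1.5 h × 30 = 55.8 kWh
Off-peak energy = 1.24 kW × 6 h × 30 = 223.2 kWh
Cost = 55.8 × $0.15 + 223.2 × $0.10 = $8.37 + $22.32 = $30.69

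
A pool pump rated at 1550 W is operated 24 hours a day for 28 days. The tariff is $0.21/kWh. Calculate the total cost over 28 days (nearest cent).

$218.74

Runtime = 24 h × 28 = 672 h
Energy = 1.55 kW × 672 h = 1041.6 kWh
Cost = 1041.6 kWh × $0.21/kWh = $218.74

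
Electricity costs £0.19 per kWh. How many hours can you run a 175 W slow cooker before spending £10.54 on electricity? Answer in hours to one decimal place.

317.0 h

Energy available = £10.54 ÷ £0.19/kWh = 55.4737 kWh
Hours = 55.4737 kWh ÷ 0.175 kW = 317.0 h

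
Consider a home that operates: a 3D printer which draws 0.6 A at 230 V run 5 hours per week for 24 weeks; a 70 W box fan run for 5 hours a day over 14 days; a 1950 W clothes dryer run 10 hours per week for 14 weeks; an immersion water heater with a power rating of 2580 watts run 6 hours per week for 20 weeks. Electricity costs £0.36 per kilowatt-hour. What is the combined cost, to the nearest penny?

£217.46

3D printer: Power = 0.6 A × 230 V = 138 W = 0.138 kW
3D printer: Runtime = 5 h/week × 24 weeks = 120 h
3D printer: 0.138 kW × 120 h = 16.56 kWh
box fan: Runtime = 5 h/day × 14 days = 70 h
box fan: 0.07 kW × 70 h = 4.9 kWh
clothes dryer: Runtime = 10 h/week × 14 weeks = 140 h
clothes dryer: 1.95 kW × 140 h = 273 kWh
immersion water heater: Runtime = 6 h/week × 20 weeks = 120 h
immersion water heater: 2.58 kW × 120 h = 309.6 kWh
Total energy = 604.06 kWh
Cost = 604.06 × £0.36 = £217.46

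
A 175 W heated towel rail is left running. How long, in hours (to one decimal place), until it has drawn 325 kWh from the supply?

1857.1 h

Hours = 325 kWh ÷ 0.175 kW = 1857.1 h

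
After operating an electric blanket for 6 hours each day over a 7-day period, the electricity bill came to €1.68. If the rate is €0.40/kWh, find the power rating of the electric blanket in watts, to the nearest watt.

100 W

Energy = €1.68 ÷ €0.40/kWh = 4.2 kWh
Runtime = 6 h/day × 7 days = 42 h
Power = 4.2 kWh ÷ 42 h = 0.1 kW = 100 W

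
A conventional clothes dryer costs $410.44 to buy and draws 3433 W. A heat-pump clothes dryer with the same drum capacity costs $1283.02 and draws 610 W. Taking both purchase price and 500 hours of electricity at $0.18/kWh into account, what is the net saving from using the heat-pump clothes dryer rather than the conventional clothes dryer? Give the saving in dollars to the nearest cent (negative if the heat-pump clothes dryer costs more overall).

conventional clothes dryer: $410.44 + (3433/1000) kW × 500 h × $0.18 = $410.44 + $308.97 = $719.41
heat-pump clothes dryer: $1283.02 + (610/1000) kW × 500 h × $0.18 = $1283.02 + $54.9 = $1337.92
Saving = $719.41 − $1337.92 = −$618.51

-$618.51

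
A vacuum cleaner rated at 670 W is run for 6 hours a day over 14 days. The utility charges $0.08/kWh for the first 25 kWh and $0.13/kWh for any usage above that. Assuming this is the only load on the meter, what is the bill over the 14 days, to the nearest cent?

$6.07

Runtime = 6 h/day × 14 days = 84 h
Energy = 0.67 kW × 84 h = 56.28 kWh
Tier 1 (0–25 kWh): 25 × $0.08 = $2
Above 25 kWh: 31.28 × $0.13 = $4.0664
Bill = $6.07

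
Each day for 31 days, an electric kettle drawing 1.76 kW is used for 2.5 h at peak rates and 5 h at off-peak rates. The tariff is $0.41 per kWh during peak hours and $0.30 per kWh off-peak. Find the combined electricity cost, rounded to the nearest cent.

$137.76

Peak energy = 1.76 kW × 2.5 h × 31 = 136.4 kWh
Off-peak energy = 1.76 kW × 5 h × 31 = 272.8 kWh
Cost = 136.4 × $0.41 + 272.8 × $0.30 = $55.924 + $81.84 = $137.76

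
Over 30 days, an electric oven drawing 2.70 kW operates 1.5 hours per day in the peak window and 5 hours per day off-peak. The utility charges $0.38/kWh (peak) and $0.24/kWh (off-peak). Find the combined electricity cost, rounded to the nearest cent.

$143.37

Peak energy = 2.7 kW × 1.5 h × 30 = 121.5 kWh
Off-peak energy = 2.7 kW × 5 h × 30 = 405 kWh
Cost = 121.5 × $0.38 + 405 × $0.24 = $46.17 + $97.2 = $143.37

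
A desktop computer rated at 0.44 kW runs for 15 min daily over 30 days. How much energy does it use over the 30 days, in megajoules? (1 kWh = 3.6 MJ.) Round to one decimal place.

Runtime = 15 min × 30 = 450 min = 7.5 h
Energy = 0.44 kW × 7.5 h = 3.3 kWh
= 3.3 × 3.6 MJ = 11.9 MJ

11.9 MJ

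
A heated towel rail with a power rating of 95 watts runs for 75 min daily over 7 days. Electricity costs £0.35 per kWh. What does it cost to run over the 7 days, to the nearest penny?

Runtime = 75 min × 7 = 525 min = 8.75 h
Energy = 0.095 kW × 8.75 h = 0.83125 kWh
Cost = 0.83125 kWh × £0.35/kWh = £0.29

£0.29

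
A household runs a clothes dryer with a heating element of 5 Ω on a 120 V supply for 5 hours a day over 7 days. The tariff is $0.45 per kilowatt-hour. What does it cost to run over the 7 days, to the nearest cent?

$45.36

Power = V²/R = 120²/5 = 2880 W = 2.88 kW
Runtime = 5 h/day × 7 days = 35 h
Energy = 2.88 kW × 35 h = 100.8 kWh
Cost = 100.8 kWh × $0.45/kWh = $45.36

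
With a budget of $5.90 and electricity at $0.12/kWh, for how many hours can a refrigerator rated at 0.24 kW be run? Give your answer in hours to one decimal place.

Energy available = $5.90 ÷ $0.12/kWh = 49.1667 kWh
Hours = 49.1667 kWh ÷ 0.24 kW = 204.9 h

204.9 h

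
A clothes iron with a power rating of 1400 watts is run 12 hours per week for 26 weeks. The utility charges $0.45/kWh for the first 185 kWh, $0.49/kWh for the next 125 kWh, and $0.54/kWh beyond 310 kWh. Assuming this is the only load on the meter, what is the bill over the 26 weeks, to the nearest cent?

Runtime = 12 h/week × 26 weeks = 312 h
Energy = 1.4 kW × 312 h = 436.8 kWh
Tier 1 (0–185 kWh): 185 × $0.45 = $83.25
Tier 2 (185–310 kWh): 125 × $0.49 = $61.25
Above 310 kWh: 126.8 × $0.54 = $68.472
Bill = $212.97

$212.97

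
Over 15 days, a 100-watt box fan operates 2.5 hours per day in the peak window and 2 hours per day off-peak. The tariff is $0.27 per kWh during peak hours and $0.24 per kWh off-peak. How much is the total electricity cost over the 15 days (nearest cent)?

Peak energy = 0.1 kW × 2.5 h × 15 = 3.75 kWh
Off-peak energy = 0.1 kW × 2 h × 15 = 3 kWh
Cost = 3.75 × $0.27 + 3 × $0.24 = $1.0125 + $0.72 = $1.73

$1.73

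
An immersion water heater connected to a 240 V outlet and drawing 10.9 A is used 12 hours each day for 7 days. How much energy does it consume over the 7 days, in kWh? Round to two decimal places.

Power = 10.9 A × 240 V = 2616 W = 2.616 kW
Runtime = 12 h/day × 7 days = 84 h
Energy = 2.616 kW × 84 h = 219.744 kWh ≈ 219.74 kWh

219.74 kWh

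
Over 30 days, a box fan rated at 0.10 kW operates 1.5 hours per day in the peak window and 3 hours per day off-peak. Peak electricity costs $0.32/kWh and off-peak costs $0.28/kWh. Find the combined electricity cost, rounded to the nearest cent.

Peak energy = 0.1 kW × 1.5 h × 30 = 4.5 kWh
Off-peak energy = 0.1 kW × 3 h × 30 = 9 kWh
Cost = 4.5 × $0.32 + 9 × $0.28 = $1.44 + $2.52 = $3.96

$3.96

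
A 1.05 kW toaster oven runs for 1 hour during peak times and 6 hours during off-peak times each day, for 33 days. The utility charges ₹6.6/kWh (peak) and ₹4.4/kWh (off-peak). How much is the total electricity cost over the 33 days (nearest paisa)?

₹1143.45

Peak energy = 1.05 kW × 1 h × 33 = 34.65 kWh
Off-peak energy = 1.05 kW × 6 h × 33 = 207.9 kWh
Cost = 34.65 × ₹6.6 + 207.9 × ₹4.4 = ₹228.69 + ₹914.76 = ₹1143.45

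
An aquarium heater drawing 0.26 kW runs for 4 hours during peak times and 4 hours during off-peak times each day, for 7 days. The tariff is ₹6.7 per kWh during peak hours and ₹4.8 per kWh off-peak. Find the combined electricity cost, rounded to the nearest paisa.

₹83.72

Peak energy = 0.26 kW × 4 h × 7 = 7.28 kWh
Off-peak energy = 0.26 kW × 4 h × 7 = 7.28 kWh
Cost = 7.28 × ₹6.7 + 7.28 × ₹4.8 = ₹48.776 + ₹34.944 = ₹83.72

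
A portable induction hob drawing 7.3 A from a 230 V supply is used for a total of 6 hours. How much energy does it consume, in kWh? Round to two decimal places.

Power = 7.3 A × 230 V = 1679 W = 1.679 kW
Energy = 1.679 kW × 6 h = 10.074 kWh ≈ 10.07 kWh

10.07 kWh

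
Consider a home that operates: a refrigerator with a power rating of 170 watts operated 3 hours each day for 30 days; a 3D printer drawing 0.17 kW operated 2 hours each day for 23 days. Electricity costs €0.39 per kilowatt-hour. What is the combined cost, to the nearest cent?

€9.02

refrigerator: Runtime = 3 h/day × 30 days = 90 h
refrigerator: 0.17 kW × 90 h = 15.3 kWh
3D printer: Runtime = 2 h/day × 23 days = 46 h
3D printer: 0.17 kW × 46 h = 7.82 kWh
Total energy = 23.12 kWh
Cost = 23.12 × €0.39 = €9.02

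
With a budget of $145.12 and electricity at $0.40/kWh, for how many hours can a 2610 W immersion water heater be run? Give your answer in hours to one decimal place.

139.0 h

Energy available = $145.12 ÷ $0.40/kWh = 362.8 kWh
Hours = 362.8 kWh ÷ 2.61 kW = 139.0 h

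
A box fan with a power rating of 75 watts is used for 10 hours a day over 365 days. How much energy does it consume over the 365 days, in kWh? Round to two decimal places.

273.75 kWh

Runtime = 10 h/day × 365 days = 3650 h
Energy = 0.075 kW × 3650 h = 273.75 kWh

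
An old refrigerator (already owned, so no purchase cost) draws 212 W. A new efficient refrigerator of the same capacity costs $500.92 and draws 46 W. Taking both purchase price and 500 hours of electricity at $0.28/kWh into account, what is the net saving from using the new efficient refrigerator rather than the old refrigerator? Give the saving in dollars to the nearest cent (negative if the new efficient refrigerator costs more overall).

old refrigerator: $0.00 + (212/1000) kW × 500 h × $0.28 = $0.00 + $29.68 = $29.68
new efficient refrigerator: $500.92 + (46/1000) kW × 500 h × $0.28 = $500.92 + $6.44 = $507.36
Saving = $29.68 − $507.36 = −$477.68

-$477.68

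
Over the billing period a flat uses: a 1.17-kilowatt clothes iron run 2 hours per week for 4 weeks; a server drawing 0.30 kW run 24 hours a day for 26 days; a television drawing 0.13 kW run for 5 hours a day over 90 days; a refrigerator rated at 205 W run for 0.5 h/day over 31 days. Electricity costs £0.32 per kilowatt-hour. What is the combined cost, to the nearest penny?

clothes iron: Runtime = 2 h/week × 4 weeks = 8 h
clothes iron: 1.17 kW × 8 h = 9.36 kWh
server: Runtime = 24 h × 26 = 624 h
server: 0.3 kW × 624 h = 187.2 kWh
television: Runtime = 5 h/day × 90 days = 450 h
television: 0.13 kW × 450 h = 58.5 kWh
refrigerator: Runtime = 0.5 h/day × 31 days = 15.5 h
refrigerator: 0.205 kW × 15.5 h = 3.1775 kWh
Total energy = 258.2375 kWh
Cost = 258.2375 × £0.32 = £82.64

£82.64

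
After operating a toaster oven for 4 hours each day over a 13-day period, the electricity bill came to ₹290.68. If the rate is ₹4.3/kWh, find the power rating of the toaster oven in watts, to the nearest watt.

Energy = ₹290.68 ÷ ₹4.3/kWh = 67.6 kWh
Runtime = 4 h/day × 13 days = 52 h
Power = 67.6 kWh ÷ 52 h = 1.3 kW = 1300 W

1300 W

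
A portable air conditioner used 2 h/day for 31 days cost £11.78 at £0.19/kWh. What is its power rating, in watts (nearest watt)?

1000 W

Energy = £11.78 ÷ £0.19/kWh = 62 kWh
Runtime = 2 h/day × 31 days = 62 h
Power = 62 kWh ÷ 62 h = 1 kW = 1000 W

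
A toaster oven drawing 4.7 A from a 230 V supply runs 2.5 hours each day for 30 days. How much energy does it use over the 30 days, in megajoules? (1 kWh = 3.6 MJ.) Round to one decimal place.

291.9 MJ

Power = 4.7 A × 230 V = 1081 W = 1.081 kW
Runtime = 2.5 h/day × 30 days = 75 h
Energy = 1.081 kW × 75 h = 81.075 kWh
= 81.075 × 3.6 MJ = 291.9 MJ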